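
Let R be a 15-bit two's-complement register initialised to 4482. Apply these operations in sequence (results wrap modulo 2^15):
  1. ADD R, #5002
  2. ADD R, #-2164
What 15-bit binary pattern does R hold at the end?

001110010011000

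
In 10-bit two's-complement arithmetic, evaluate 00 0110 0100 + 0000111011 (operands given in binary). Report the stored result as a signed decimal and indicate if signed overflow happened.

00 0110 0100 → 0001100100 = 100 (signed)
0000111011 = 59 (signed)
  0001100100
+ 0000111011
= 0010011111
Result 0010011111: MSB = 0 → value 159.
Both addends are non-negative and so is the stored result: no signed overflow.

159; no overflow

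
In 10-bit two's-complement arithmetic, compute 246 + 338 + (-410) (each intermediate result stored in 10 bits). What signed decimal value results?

246 + 338 = 584 → wraps to -440 (1001001000)
-440 + (-410) = -850 → wraps to 174 (0010101110)

174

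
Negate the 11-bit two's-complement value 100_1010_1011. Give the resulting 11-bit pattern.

01101010101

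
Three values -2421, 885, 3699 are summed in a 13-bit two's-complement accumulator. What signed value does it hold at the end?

-2421 + 885 = -1536 (1101000000000)
-1536 + 3699 = 2163 (0100001110011)

2163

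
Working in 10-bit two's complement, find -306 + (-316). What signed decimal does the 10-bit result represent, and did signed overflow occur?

402; overflow

-306 → 1011001110
-316 → 1011000100
  1011001110
+ 1011000100
= 0110010010  (discard carry-out 1)
Result 0110010010: MSB = 0 → value 402.
Both addends are negative but the stored result is non-negative: signed overflow. The true value -306 + (-316) = -622 lies outside [-512, 511].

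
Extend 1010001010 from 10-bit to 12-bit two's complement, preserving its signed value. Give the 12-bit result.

MSB of 1010001010 is 1; replicate it into the new high bits.
11|1010001010 → 111010001010 (still -374).

111010001010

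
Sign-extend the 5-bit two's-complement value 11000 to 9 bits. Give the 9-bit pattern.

111111000

MSB of 11000 is 1; replicate it into the new high bits.
1111|11000 → 111111000 (still -8).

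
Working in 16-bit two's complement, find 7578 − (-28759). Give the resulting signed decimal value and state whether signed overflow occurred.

7578 → 0001110110011010
-28759 → 1000111110101001
Subtract via negate-and-add: invert 1000111110101001 + 1 = 0111000001010111 (i.e. 28759).
  0001110110011010
+ 0111000001010111
= 1000110111110001
Result 1000110111110001: MSB = 1 → 36337 − 65536 = -29199.
Both addends (after negating the subtrahend) are non-negative but the stored result is negative: signed overflow. The true value 7578 − (-28759) = 36337 lies outside [-32768, 32767].

-29199; overflow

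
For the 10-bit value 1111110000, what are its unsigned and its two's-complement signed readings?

Unsigned: 1111110000 = 1008.
Signed: MSB=1 → 1008 − 1024 = -16.

unsigned = 1008, signed = -16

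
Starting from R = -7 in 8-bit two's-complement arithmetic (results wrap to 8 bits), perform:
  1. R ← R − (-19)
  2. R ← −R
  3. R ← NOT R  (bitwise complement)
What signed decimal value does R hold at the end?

Start: R = -7 = 11111001.
R = -7 − (-19) = 12 = 00001100
R = −(12) = -12 = 11110100
R = NOT 11110100 = 00001011 = 11

11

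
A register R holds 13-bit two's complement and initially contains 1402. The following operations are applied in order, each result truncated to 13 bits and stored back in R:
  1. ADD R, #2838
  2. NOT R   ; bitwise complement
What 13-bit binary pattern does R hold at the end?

Start: R = 1402 = 0010101111010.
R = 1402 + 2838 = 4240; wraps to -3952 = 1000010010000
R = NOT 1000010010000 = 0111101101111 = 3951

0111101101111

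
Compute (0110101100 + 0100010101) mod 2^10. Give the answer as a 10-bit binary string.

  0110101100
+ 0100010101
= 1011000001

1011000001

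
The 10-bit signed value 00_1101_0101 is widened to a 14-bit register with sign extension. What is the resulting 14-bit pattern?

MSB of 0011010101 is 0; replicate it into the new high bits.
0000|0011010101 → 00000011010101 (still 213).

00000011010101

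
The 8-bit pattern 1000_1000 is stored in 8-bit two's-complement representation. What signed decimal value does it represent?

MSB is 1, so the value is negative.
Unsigned reading: 136. Subtract 2^8 = 256: 136 − 256 = -120.

-120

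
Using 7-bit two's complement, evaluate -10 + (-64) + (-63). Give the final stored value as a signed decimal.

-10 + (-64) = -74 → wraps to 54 (0110110)
54 + (-63) = -9 (1110111)

-9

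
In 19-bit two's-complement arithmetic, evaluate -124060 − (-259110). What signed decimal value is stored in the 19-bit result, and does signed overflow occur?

135050; no overflow

-124060 → 1100001101101100100
-259110 → 1000000101111011010
Subtract via negate-and-add: invert 1000000101111011010 + 1 = 0111111010000100110 (i.e. 259110).
  1100001101101100100
+ 0111111010000100110
= 0100000111110001010  (discard carry-out 1)
Result 0100000111110001010: MSB = 0 → value 135050.
Addends (after negating the subtrahend) have opposite signs, so signed overflow cannot occur.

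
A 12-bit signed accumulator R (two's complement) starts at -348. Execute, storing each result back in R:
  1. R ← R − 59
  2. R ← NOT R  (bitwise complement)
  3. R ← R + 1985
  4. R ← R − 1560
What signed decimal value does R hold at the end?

Start: R = -348 = 111010100100.
R = -348 − 59 = -407 = 111001101001
R = NOT 111001101001 = 000110010110 = 406
R = 406 + 1985 = 2391; wraps to -1705 = 100101010111
R = -1705 − 1560 = -3265; wraps to 831 = 001100111111

831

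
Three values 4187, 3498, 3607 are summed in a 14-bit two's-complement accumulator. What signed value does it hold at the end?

-5092

4187 + 3498 = 7685 (01111000000101)
7685 + 3607 = 11292 → wraps to -5092 (10110000011100)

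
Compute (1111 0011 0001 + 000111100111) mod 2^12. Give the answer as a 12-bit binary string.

000100011000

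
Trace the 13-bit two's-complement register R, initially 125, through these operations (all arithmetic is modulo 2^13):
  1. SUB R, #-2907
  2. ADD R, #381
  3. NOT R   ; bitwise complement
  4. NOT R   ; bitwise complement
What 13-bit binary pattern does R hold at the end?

Start: R = 125 = 0000001111101.
R = 125 − (-2907) = 3032 = 0101111011000
R = 3032 + 381 = 3413 = 0110101010101
R = NOT 0110101010101 = 1001010101010 = -3414
R = NOT 1001010101010 = 0110101010101 = 3413

0110101010101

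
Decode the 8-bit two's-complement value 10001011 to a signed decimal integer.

-117

MSB is 1, so the value is negative.
Unsigned reading: 139. Subtract 2^8 = 256: 139 − 256 = -117.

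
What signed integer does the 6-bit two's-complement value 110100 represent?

MSB is 1, so the value is negative.
Invert: 001011. Add 1: 001100 = 12. So the value is −12.

-12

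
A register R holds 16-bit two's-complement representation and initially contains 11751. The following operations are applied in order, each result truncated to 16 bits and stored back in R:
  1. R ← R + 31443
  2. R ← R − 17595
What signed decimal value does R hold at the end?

25599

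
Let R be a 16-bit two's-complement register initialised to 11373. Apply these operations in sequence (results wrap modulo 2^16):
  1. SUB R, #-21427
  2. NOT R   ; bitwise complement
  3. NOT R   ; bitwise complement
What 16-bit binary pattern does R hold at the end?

1000000000100000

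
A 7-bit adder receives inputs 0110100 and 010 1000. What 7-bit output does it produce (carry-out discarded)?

1011100

  0110100
+ 0101000
= 1011100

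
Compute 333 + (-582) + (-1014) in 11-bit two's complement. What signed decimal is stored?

333 + (-582) = -249 (11100000111)
-249 + (-1014) = -1263 → wraps to 785 (01100010001)

785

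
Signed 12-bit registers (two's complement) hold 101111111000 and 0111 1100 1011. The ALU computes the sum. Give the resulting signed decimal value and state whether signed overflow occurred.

101111111000 = -1032 (signed)
0111 1100 1011 → 011111001011 = 1995 (signed)
  101111111000
+ 011111001011
= 001111000011  (discard carry-out 1)
Result 001111000011: MSB = 0 → value 963.
Addends have opposite signs, so signed overflow cannot occur.

963; no overflow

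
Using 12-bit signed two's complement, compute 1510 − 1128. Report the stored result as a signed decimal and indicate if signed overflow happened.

382; no overflow

1510 → 010111100110
1128 → 010001101000
Subtract via negate-and-add: invert 010001101000 + 1 = 101110011000 (i.e. -1128).
  010111100110
+ 101110011000
= 000101111110  (discard carry-out 1)
Result 000101111110: MSB = 0 → value 382.
Addends (after negating the subtrahend) have opposite signs, so signed overflow cannot occur.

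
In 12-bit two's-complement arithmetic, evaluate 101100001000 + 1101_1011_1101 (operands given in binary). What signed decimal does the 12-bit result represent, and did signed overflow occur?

-1851; no overflow

101100001000 = -1272 (signed)
1101_1011_1101 → 110110111101 = -579 (signed)
  101100001000
+ 110110111101
= 100011000101  (discard carry-out 1)
Result 100011000101: MSB = 1 → 2245 − 4096 = -1851.
Both addends are negative and so is the stored result: no signed overflow.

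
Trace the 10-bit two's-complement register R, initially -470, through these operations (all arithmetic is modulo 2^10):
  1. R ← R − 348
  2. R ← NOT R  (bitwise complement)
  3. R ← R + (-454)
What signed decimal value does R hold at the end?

363

Start: R = -470 = 1000101010.
R = -470 − 348 = -818; wraps to 206 = 0011001110
R = NOT 0011001110 = 1100110001 = -207
R = -207 + (-454) = -661; wraps to 363 = 0101101011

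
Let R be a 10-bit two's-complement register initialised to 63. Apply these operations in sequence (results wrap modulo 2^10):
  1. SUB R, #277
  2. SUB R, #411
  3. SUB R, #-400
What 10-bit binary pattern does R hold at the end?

Start: R = 63 = 0000111111.
R = 63 − 277 = -214 = 1100101010
R = -214 − 411 = -625; wraps to 399 = 0110001111
R = 399 − (-400) = 799; wraps to -225 = 1100011111

1100011111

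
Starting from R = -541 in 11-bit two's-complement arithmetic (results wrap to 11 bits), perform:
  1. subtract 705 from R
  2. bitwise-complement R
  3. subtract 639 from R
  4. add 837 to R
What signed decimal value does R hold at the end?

-605

Start: R = -541 = 10111100011.
R = -541 − 705 = -1246; wraps to 802 = 01100100010
R = NOT 01100100010 = 10011011101 = -803
R = -803 − 639 = -1442; wraps to 606 = 01001011110
R = 606 + 837 = 1443; wraps to -605 = 10110100011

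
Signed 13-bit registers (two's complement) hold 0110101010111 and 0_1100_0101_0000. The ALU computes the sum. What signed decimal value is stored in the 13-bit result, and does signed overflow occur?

-1625; overflow

0110101010111 = 3415 (signed)
0_1100_0101_0000 → 0110001010000 = 3152 (signed)
  0110101010111
+ 0110001010000
= 1100110100111
Result 1100110100111: MSB = 1 → 6567 − 8192 = -1625.
Both addends are non-negative but the stored result is negative: signed overflow. The true value 3415 + 3152 = 6567 lies outside [-4096, 4095].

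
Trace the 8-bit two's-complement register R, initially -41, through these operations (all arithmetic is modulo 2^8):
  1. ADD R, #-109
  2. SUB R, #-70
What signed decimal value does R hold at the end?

Start: R = -41 = 11010111.
R = -41 + (-109) = -150; wraps to 106 = 01101010
R = 106 − (-70) = 176; wraps to -80 = 10110000

-80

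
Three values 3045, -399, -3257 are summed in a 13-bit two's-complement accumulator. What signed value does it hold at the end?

-611

3045 + (-399) = 2646 (0101001010110)
2646 + (-3257) = -611 (1110110011101)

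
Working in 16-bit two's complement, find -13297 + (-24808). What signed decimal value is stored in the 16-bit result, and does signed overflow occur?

27431; overflow

-13297 → 1100110000001111
-24808 → 1001111100011000
  1100110000001111
+ 1001111100011000
= 0110101100100111  (discard carry-out 1)
Result 0110101100100111: MSB = 0 → value 27431.
Both addends are negative but the stored result is non-negative: signed overflow. The true value -13297 + (-24808) = -38105 lies outside [-32768, 32767].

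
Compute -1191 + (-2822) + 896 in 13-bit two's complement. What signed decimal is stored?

-3117

-1191 + (-2822) = -4013 (1000001010011)
-4013 + 896 = -3117 (1001111010011)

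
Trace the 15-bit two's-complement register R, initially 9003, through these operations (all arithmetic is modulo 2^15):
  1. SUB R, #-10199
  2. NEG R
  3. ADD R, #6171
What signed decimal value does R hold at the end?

Start: R = 9003 = 010001100101011.
R = 9003 − (-10199) = 19202; wraps to -13566 = 100101100000010
R = −(-13566) = 13566 = 011010011111110
R = 13566 + 6171 = 19737; wraps to -13031 = 100110100011001

-13031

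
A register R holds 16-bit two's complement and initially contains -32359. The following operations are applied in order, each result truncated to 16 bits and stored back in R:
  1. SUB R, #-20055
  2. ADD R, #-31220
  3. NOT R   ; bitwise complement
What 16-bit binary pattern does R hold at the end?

Start: R = -32359 = 1000000110011001.
R = -32359 − (-20055) = -12304 = 1100111111110000
R = -12304 + (-31220) = -43524; wraps to 22012 = 0101010111111100
R = NOT 0101010111111100 = 1010101000000011 = -22013

1010101000000011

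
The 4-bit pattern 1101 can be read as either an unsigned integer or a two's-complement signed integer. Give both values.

Unsigned: 1101 = 13.
Signed: MSB=1 → 13 − 16 = -3.

unsigned = 13, signed = -3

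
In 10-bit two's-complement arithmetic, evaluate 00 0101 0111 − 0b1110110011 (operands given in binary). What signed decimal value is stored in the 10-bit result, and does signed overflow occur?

00 0101 0111 → 0001010111 = 87 (signed)
0b1110110011 → 1110110011 = -77 (signed)
Subtract via negate-and-add: invert 1110110011 + 1 = 0001001101 (i.e. 77).
  0001010111
+ 0001001101
= 0010100100
Result 0010100100: MSB = 0 → value 164.
Both addends (after negating the subtrahend) are non-negative and so is the stored result: no signed overflow.

164; no overflow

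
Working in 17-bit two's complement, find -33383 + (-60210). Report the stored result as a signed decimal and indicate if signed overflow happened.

37479; overflow

-33383 → 10111110110011001
-60210 → 10001010011001110
  10111110110011001
+ 10001010011001110
= 01001001001100111  (discard carry-out 1)
Result 01001001001100111: MSB = 0 → value 37479.
Both addends are negative but the stored result is non-negative: signed overflow. The true value -33383 + (-60210) = -93593 lies outside [-65536, 65535].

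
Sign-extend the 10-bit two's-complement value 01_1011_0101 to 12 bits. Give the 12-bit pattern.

000110110101

MSB of 0110110101 is 0; replicate it into the new high bits.
00|0110110101 → 000110110101 (still 437).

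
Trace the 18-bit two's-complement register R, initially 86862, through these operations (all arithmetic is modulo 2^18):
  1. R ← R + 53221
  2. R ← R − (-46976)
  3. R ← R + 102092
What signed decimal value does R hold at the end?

Start: R = 86862 = 010101001101001110.
R = 86862 + 53221 = 140083; wraps to -122061 = 100010001100110011
R = -122061 − (-46976) = -75085 = 101101101010110011
R = -75085 + 102092 = 27007 = 000110100101111111

27007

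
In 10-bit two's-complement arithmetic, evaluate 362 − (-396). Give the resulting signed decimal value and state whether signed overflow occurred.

-266; overflow

362 → 0101101010
-396 → 1001110100
Subtract via negate-and-add: invert 1001110100 + 1 = 0110001100 (i.e. 396).
  0101101010
+ 0110001100
= 1011110110
Result 1011110110: MSB = 1 → 758 − 1024 = -266.
Both addends (after negating the subtrahend) are non-negative but the stored result is negative: signed overflow. The true value 362 − (-396) = 758 lies outside [-512, 511].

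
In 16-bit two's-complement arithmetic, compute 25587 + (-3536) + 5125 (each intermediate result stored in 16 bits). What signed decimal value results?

25587 + (-3536) = 22051 (0101011000100011)
22051 + 5125 = 27176 (0110101000101000)

27176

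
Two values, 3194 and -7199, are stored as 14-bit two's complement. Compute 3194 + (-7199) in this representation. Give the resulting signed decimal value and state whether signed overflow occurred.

3194 → 00110001111010
-7199 → 10001111100001
  00110001111010
+ 10001111100001
= 11000001011011
Result 11000001011011: MSB = 1 → 12379 − 16384 = -4005.
Addends have opposite signs, so signed overflow cannot occur.

-4005; no overflow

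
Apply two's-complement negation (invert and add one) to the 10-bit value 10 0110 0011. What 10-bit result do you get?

Invert: 0110011100. Add 1: 0110011101.

0110011101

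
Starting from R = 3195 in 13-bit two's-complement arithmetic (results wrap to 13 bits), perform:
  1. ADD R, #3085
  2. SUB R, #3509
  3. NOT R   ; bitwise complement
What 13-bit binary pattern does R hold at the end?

Start: R = 3195 = 0110001111011.
R = 3195 + 3085 = 6280; wraps to -1912 = 1100010001000
R = -1912 − 3509 = -5421; wraps to 2771 = 0101011010011
R = NOT 0101011010011 = 1010100101100 = -2772

1010100101100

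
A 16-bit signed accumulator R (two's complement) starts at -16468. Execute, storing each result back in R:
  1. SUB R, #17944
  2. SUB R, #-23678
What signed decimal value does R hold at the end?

Start: R = -16468 = 1011111110101100.
R = -16468 − 17944 = -34412; wraps to 31124 = 0111100110010100
R = 31124 − (-23678) = 54802; wraps to -10734 = 1101011000010010

-10734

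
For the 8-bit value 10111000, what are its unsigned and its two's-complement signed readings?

Unsigned: 10111000 = 184.
Signed: MSB=1 → 184 − 256 = -72.

unsigned = 184, signed = -72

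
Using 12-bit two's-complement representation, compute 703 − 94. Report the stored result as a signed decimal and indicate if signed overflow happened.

703 → 001010111111
94 → 000001011110
Subtract via negate-and-add: invert 000001011110 + 1 = 111110100010 (i.e. -94).
  001010111111
+ 111110100010
= 001001100001  (discard carry-out 1)
Result 001001100001: MSB = 0 → value 609.
Addends (after negating the subtrahend) have opposite signs, so signed overflow cannot occur.

609; no overflow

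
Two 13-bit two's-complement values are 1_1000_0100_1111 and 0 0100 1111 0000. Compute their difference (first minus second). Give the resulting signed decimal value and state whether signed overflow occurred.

1_1000_0100_1111 → 1100001001111 = -1969 (signed)
0 0100 1111 0000 → 0010011110000 = 1264 (signed)
Subtract via negate-and-add: invert 0010011110000 + 1 = 1101100010000 (i.e. -1264).
  1100001001111
+ 1101100010000
= 1001101011111  (discard carry-out 1)
Result 1001101011111: MSB = 1 → 4959 − 8192 = -3233.
Both addends (after negating the subtrahend) are negative and so is the stored result: no signed overflow.

-3233; no overflow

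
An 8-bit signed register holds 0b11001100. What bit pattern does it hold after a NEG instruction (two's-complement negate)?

00110100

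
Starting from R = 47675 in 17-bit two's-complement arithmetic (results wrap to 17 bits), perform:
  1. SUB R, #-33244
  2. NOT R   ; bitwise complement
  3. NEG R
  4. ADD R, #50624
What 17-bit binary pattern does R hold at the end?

00000000111011000

Start: R = 47675 = 01011101000111011.
R = 47675 − (-33244) = 80919; wraps to -50153 = 10011110000010111
R = NOT 10011110000010111 = 01100001111101000 = 50152
R = −(50152) = -50152 = 10011110000011000
R = -50152 + 50624 = 472 = 00000000111011000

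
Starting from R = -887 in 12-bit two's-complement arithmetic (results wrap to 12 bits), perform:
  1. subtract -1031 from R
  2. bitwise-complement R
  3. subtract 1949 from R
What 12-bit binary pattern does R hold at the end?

011111010010

Start: R = -887 = 110010001001.
R = -887 − (-1031) = 144 = 000010010000
R = NOT 000010010000 = 111101101111 = -145
R = -145 − 1949 = -2094; wraps to 2002 = 011111010010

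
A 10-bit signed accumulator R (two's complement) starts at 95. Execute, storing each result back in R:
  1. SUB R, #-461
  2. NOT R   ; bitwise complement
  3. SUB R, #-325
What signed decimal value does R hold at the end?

Start: R = 95 = 0001011111.
R = 95 − (-461) = 556; wraps to -468 = 1000101100
R = NOT 1000101100 = 0111010011 = 467
R = 467 − (-325) = 792; wraps to -232 = 1100011000

-232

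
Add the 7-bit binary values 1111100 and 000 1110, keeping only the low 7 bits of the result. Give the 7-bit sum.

0001010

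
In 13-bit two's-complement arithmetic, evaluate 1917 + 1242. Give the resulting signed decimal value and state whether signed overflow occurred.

3159; no overflow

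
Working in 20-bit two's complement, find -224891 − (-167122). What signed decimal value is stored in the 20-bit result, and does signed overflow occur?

-57769; no overflow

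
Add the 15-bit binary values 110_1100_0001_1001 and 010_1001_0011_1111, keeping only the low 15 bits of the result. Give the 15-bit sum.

  110110000011001
+ 010100100111111
= 001010101011000  (discard carry-out 1)

001010101011000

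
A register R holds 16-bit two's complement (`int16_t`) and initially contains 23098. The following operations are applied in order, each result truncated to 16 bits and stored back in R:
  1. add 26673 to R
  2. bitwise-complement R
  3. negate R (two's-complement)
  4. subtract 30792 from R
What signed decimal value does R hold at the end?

18980

Start: R = 23098 = 0101101000111010.
R = 23098 + 26673 = 49771; wraps to -15765 = 1100001001101011
R = NOT 1100001001101011 = 0011110110010100 = 15764
R = −(15764) = -15764 = 1100001001101100
R = -15764 − 30792 = -46556; wraps to 18980 = 0100101000100100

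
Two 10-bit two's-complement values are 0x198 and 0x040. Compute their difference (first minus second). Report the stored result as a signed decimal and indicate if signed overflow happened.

0x198 = 0110011000 = 408 (signed)
0x040 = 0001000000 = 64 (signed)
Subtract via negate-and-add: invert 0001000000 + 1 = 1111000000 (i.e. -64).
  0110011000
+ 1111000000
= 0101011000  (discard carry-out 1)
Result 0101011000: MSB = 0 → value 344.
Addends (after negating the subtrahend) have opposite signs, so signed overflow cannot occur.

344; no overflow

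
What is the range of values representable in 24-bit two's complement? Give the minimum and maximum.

Minimum: −2^23 = -8388608.
Maximum: 2^23 − 1 = 8388607.

min = -8388608, max = 8388607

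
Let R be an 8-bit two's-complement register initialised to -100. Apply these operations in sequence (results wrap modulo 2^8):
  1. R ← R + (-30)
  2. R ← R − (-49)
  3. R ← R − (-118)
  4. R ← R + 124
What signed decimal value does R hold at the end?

Start: R = -100 = 10011100.
R = -100 + (-30) = -130; wraps to 126 = 01111110
R = 126 − (-49) = 175; wraps to -81 = 10101111
R = -81 − (-118) = 37 = 00100101
R = 37 + 124 = 161; wraps to -95 = 10100001

-95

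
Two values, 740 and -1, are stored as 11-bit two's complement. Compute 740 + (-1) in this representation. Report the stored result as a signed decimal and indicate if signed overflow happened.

739; no overflow

740 → 01011100100
-1 → 11111111111
  01011100100
+ 11111111111
= 01011100011  (discard carry-out 1)
Result 01011100011: MSB = 0 → value 739.
Addends have opposite signs, so signed overflow cannot occur.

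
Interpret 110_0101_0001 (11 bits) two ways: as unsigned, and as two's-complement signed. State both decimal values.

unsigned = 1617, signed = -431

Unsigned: 11001010001 = 1617.
Signed: MSB=1 → 1617 − 2048 = -431.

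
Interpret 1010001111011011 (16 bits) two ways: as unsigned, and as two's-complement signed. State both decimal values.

unsigned = 41947, signed = -23589

Unsigned: 1010001111011011 = 41947.
Signed: MSB=1 → 41947 − 65536 = -23589.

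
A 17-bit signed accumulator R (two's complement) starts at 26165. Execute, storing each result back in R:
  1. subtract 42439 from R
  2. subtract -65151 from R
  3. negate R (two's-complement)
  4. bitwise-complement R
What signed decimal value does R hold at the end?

48876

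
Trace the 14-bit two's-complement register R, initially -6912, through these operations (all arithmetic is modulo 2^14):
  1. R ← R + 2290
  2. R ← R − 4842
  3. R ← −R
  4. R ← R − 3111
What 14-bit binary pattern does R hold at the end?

Start: R = -6912 = 10010100000000.
R = -6912 + 2290 = -4622 = 10110111110010
R = -4622 − 4842 = -9464; wraps to 6920 = 01101100001000
R = −(6920) = -6920 = 10010011111000
R = -6920 − 3111 = -10031; wraps to 6353 = 01100011010001

01100011010001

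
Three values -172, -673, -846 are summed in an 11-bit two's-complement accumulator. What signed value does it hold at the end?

357

-172 + (-673) = -845 (10010110011)
-845 + (-846) = -1691 → wraps to 357 (00101100101)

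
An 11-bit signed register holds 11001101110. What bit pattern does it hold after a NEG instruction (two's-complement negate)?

Invert: 00110010001. Add 1: 00110010010.

00110010010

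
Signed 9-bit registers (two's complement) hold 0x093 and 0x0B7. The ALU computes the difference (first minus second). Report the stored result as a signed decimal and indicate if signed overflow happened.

-36; no overflow

0x093 = 010010011 = 147 (signed)
0x0B7 = 010110111 = 183 (signed)
Subtract via negate-and-add: invert 010110111 + 1 = 101001001 (i.e. -183).
  010010011
+ 101001001
= 111011100
Result 111011100: MSB = 1 → 476 − 512 = -36.
Addends (after negating the subtrahend) have opposite signs, so signed overflow cannot occur.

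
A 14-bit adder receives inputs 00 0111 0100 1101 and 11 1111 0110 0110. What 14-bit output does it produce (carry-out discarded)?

00011010110011

  00011101001101
+ 11111101100110
= 00011010110011  (discard carry-out 1)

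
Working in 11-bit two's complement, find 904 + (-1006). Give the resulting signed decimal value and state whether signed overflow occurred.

904 → 01110001000
-1006 → 10000010010
  01110001000
+ 10000010010
= 11110011010
Result 11110011010: MSB = 1 → 1946 − 2048 = -102.
Addends have opposite signs, so signed overflow cannot occur.

-102; no overflow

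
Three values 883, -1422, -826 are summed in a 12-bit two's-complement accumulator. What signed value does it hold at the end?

-1365

883 + (-1422) = -539 (110111100101)
-539 + (-826) = -1365 (101010101011)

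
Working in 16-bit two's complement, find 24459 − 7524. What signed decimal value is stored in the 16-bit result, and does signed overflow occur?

16935; no overflow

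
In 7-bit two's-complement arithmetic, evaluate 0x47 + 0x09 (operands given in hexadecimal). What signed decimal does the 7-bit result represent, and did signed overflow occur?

-48; no overflow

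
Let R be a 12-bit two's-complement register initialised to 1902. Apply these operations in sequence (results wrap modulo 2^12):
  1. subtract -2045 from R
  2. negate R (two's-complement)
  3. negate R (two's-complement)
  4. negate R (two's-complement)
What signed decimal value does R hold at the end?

149

Start: R = 1902 = 011101101110.
R = 1902 − (-2045) = 3947; wraps to -149 = 111101101011
R = −(-149) = 149 = 000010010101
R = −(149) = -149 = 111101101011
R = −(-149) = 149 = 000010010101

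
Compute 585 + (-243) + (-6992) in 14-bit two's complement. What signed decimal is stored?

585 + (-243) = 342 (00000101010110)
342 + (-6992) = -6650 (10011000000110)

-6650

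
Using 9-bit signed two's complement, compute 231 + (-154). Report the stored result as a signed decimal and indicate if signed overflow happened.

77; no overflow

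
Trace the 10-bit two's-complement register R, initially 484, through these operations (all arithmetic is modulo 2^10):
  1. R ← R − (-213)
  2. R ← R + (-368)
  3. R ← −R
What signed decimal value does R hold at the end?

-329

Start: R = 484 = 0111100100.
R = 484 − (-213) = 697; wraps to -327 = 1010111001
R = -327 + (-368) = -695; wraps to 329 = 0101001001
R = −(329) = -329 = 1010110111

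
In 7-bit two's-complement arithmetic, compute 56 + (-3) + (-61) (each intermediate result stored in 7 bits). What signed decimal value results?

-8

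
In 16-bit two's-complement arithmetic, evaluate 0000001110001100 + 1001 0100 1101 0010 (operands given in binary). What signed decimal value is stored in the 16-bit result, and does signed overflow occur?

0000001110001100 = 908 (signed)
1001 0100 1101 0010 → 1001010011010010 = -27438 (signed)
  0000001110001100
+ 1001010011010010
= 1001100001011110
Result 1001100001011110: MSB = 1 → 39006 − 65536 = -26530.
Addends have opposite signs, so signed overflow cannot occur.

-26530; no overflow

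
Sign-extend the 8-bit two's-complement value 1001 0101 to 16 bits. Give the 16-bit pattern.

MSB of 10010101 is 1; replicate it into the new high bits.
11111111|10010101 → 1111111110010101 (still -107).

1111111110010101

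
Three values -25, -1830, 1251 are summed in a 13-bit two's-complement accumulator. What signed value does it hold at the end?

-604

-25 + (-1830) = -1855 (1100011000001)
-1855 + 1251 = -604 (1110110100100)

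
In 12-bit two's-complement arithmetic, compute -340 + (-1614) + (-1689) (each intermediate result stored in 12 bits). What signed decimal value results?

453

-340 + (-1614) = -1954 (100001011110)
-1954 + (-1689) = -3643 → wraps to 453 (000111000101)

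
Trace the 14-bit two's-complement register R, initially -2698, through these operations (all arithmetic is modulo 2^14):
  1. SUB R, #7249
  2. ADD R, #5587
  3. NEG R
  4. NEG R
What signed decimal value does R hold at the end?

-4360

Start: R = -2698 = 11010101110110.
R = -2698 − 7249 = -9947; wraps to 6437 = 01100100100101
R = 6437 + 5587 = 12024; wraps to -4360 = 10111011111000
R = −(-4360) = 4360 = 01000100001000
R = −(4360) = -4360 = 10111011111000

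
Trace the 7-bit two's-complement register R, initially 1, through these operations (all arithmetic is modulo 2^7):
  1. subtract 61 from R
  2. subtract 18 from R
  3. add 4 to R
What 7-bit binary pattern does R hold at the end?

Start: R = 1 = 0000001.
R = 1 − 61 = -60 = 1000100
R = -60 − 18 = -78; wraps to 50 = 0110010
R = 50 + 4 = 54 = 0110110

0110110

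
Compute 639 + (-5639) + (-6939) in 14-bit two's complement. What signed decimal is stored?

639 + (-5639) = -5000 (10110001111000)
-5000 + (-6939) = -11939 → wraps to 4445 (01000101011101)

4445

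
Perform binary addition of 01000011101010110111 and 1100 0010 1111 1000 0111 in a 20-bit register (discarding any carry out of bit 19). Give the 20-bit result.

00000110101000111110

  01000011101010110111
+ 11000010111110000111
= 00000110101000111110  (discard carry-out 1)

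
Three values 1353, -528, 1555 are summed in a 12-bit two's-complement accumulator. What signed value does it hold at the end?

1353 + (-528) = 825 (001100111001)
825 + 1555 = 2380 → wraps to -1716 (100101001100)

-1716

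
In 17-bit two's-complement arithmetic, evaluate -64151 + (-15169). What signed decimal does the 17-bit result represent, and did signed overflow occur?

-64151 → 10000010101101001
-15169 → 11100010010111111
  10000010101101001
+ 11100010010111111
= 01100101000101000  (discard carry-out 1)
Result 01100101000101000: MSB = 0 → value 51752.
Both addends are negative but the stored result is non-negative: signed overflow. The true value -64151 + (-15169) = -79320 lies outside [-65536, 65535].

51752; overflow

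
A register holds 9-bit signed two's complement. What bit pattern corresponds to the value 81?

001010001

81 is non-negative, so write it directly in 9 bits: 001010001.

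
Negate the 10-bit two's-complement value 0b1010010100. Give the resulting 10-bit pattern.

0101101100

Invert: 0101101011. Add 1: 0101101100.
Check: 1010010100 = -364, 0101101100 = 364.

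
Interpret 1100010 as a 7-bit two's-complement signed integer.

-30

MSB is 1, so the value is negative.
Invert: 0011101. Add 1: 0011110 = 30. So the value is −30.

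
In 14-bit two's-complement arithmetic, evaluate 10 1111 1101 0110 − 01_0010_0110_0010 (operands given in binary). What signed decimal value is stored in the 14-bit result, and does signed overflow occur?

7540; overflow

10 1111 1101 0110 → 10111111010110 = -4138 (signed)
01_0010_0110_0010 → 01001001100010 = 4706 (signed)
Subtract via negate-and-add: invert 01001001100010 + 1 = 10110110011110 (i.e. -4706).
  10111111010110
+ 10110110011110
= 01110101110100  (discard carry-out 1)
Result 01110101110100: MSB = 0 → value 7540.
Both addends (after negating the subtrahend) are negative but the stored result is non-negative: signed overflow. The true value -4138 − 4706 = -8844 lies outside [-8192, 8191].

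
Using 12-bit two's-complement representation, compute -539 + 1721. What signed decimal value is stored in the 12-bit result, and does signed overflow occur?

1182; no overflow

-539 → 110111100101
1721 → 011010111001
  110111100101
+ 011010111001
= 010010011110  (discard carry-out 1)
Result 010010011110: MSB = 0 → value 1182.
Addends have opposite signs, so signed overflow cannot occur.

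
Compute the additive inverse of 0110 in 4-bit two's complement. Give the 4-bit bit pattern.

1010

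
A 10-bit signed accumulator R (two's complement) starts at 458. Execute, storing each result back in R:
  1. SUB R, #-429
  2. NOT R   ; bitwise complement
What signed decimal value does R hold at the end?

Start: R = 458 = 0111001010.
R = 458 − (-429) = 887; wraps to -137 = 1101110111
R = NOT 1101110111 = 0010001000 = 136

136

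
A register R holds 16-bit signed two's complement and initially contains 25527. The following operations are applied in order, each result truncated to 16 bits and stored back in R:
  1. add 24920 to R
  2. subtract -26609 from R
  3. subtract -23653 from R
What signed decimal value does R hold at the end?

Start: R = 25527 = 0110001110110111.
R = 25527 + 24920 = 50447; wraps to -15089 = 1100010100001111
R = -15089 − (-26609) = 11520 = 0010110100000000
R = 11520 − (-23653) = 35173; wraps to -30363 = 1000100101100101

-30363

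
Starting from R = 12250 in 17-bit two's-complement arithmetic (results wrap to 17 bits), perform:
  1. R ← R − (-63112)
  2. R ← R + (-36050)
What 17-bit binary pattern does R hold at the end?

Start: R = 12250 = 00010111111011010.
R = 12250 − (-63112) = 75362; wraps to -55710 = 10010011001100010
R = -55710 + (-36050) = -91760; wraps to 39312 = 01001100110010000

01001100110010000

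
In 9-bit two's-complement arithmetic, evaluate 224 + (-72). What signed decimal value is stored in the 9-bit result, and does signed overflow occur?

152; no overflow

224 → 011100000
-72 → 110111000
  011100000
+ 110111000
= 010011000  (discard carry-out 1)
Result 010011000: MSB = 0 → value 152.
Addends have opposite signs, so signed overflow cannot occur.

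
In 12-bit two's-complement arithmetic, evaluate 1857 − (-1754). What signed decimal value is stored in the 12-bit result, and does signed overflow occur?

1857 → 011101000001
-1754 → 100100100110
Subtract via negate-and-add: invert 100100100110 + 1 = 011011011010 (i.e. 1754).
  011101000001
+ 011011011010
= 111000011011
Result 111000011011: MSB = 1 → 3611 − 4096 = -485.
Both addends (after negating the subtrahend) are non-negative but the stored result is negative: signed overflow. The true value 1857 − (-1754) = 3611 lies outside [-2048, 2047].

-485; overflow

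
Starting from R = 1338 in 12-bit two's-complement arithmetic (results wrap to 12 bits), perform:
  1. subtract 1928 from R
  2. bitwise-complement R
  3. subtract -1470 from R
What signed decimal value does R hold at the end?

-2037

Start: R = 1338 = 010100111010.
R = 1338 − 1928 = -590 = 110110110010
R = NOT 110110110010 = 001001001101 = 589
R = 589 − (-1470) = 2059; wraps to -2037 = 100000001011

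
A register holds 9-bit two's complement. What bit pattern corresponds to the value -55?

|-55| = 55 = 000110111 in 9 bits.
Invert the bits: 111001000. Add 1: 111001001.

111001001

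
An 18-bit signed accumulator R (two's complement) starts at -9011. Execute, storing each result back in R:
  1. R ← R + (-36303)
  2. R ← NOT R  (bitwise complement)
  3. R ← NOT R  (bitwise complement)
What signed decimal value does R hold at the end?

-45314

Start: R = -9011 = 111101110011001101.
R = -9011 + (-36303) = -45314 = 110100111011111110
R = NOT 110100111011111110 = 001011000100000001 = 45313
R = NOT 001011000100000001 = 110100111011111110 = -45314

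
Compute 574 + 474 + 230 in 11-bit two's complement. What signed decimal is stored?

574 + 474 = 1048 → wraps to -1000 (10000011000)
-1000 + 230 = -770 (10011111110)

-770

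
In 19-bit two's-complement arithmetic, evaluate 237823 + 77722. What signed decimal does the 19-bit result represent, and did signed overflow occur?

237823 → 0111010000011111111
77722 → 0010010111110011010
  0111010000011111111
+ 0010010111110011010
= 1001101000010011001
Result 1001101000010011001: MSB = 1 → 315545 − 524288 = -208743.
Both addends are non-negative but the stored result is negative: signed overflow. The true value 237823 + 77722 = 315545 lies outside [-262144, 262143].

-208743; overflow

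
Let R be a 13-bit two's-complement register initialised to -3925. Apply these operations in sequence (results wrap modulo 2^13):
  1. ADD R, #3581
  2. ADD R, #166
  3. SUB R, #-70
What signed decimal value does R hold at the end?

-108

Start: R = -3925 = 1000010101011.
R = -3925 + 3581 = -344 = 1111010101000
R = -344 + 166 = -178 = 1111101001110
R = -178 − (-70) = -108 = 1111110010100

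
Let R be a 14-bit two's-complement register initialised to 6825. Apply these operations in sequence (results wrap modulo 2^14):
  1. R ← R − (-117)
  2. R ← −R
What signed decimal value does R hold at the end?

-6942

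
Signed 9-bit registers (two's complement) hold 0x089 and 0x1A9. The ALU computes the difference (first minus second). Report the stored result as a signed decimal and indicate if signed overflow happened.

0x089 = 010001001 = 137 (signed)
0x1A9 = 110101001 = -87 (signed)
Subtract via negate-and-add: invert 110101001 + 1 = 001010111 (i.e. 87).
  010001001
+ 001010111
= 011100000
Result 011100000: MSB = 0 → value 224.
Both addends (after negating the subtrahend) are non-negative and so is the stored result: no signed overflow.

224; no overflow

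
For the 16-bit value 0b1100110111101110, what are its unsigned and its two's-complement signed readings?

unsigned = 52718, signed = -12818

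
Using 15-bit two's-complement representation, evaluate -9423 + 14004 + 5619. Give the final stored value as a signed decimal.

10200

-9423 + 14004 = 4581 (001000111100101)
4581 + 5619 = 10200 (010011111011000)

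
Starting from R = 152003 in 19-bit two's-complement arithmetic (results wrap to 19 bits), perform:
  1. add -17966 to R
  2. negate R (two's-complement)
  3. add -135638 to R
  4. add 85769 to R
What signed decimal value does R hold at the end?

-183906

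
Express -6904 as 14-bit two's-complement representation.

10010100001000

|-6904| = 6904 = 01101011111000 in 14 bits.
Invert the bits: 10010100000111. Add 1: 10010100001000.
Check: 10010100001000 reads as 9480 − 16384 = -6904.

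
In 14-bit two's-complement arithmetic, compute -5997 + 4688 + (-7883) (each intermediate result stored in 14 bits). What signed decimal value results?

7192

-5997 + 4688 = -1309 (11101011100011)
-1309 + (-7883) = -9192 → wraps to 7192 (01110000011000)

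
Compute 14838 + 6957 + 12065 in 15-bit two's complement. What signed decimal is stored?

14838 + 6957 = 21795 → wraps to -10973 (101010100100011)
-10973 + 12065 = 1092 (000010001000100)

1092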